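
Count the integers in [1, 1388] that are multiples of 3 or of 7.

Multiples of 3: 462. Multiples of 7: 198. Of both (lcm=21): 66.
By inclusion-exclusion: 462 + 198 - 66.

Final answer: 594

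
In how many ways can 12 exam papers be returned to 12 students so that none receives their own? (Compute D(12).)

Use the recurrence D(n) = (n-1)(D(n-1) + D(n-2)) with D(0)=1, D(1)=0.
D(2) = 1 x (0 + 1) = 1
D(3) = 2 x (1 + 0) = 2
D(4) = 3 x (2 + 1) = 9
D(5) = 4 x (9 + 2) = 44
D(6) = 5 x (44 + 9) = 265
D(7) = 6 x (265 + 44) = 1854
D(8) = 7 x (1854 + 265) = 14833
D(9) = 8 x (14833 + 1854) = 133496
D(10) = 9 x (133496 + 14833) = 1334961
D(11) = 10 x (1334961 + 133496) = 14684570
D(12) = 11 x (D(11) + D(10)) = 11 x (14684570 + 1334961)

Final answer: D(12) = 176214841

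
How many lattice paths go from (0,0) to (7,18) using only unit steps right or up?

Each path has 7 right steps and 18 up steps in some order (25 steps total).
Choose which 18 of the 25 steps are up: C(25,18).

Final answer: C(25,18) = 480700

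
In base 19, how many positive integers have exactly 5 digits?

These are the integers in [19^4, 19^5), so the count is 19^5 - 19^4 = 18 x 19^4.

Final answer: 2345778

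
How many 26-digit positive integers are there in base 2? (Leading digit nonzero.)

Leading digit: 1 options (nonzero). Other 25 digit(s): 2 options each.
Total: 1 x 2^25.

Final answer: 33554432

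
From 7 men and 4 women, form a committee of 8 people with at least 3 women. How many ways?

Sum over valid woman counts:
C(4,3)C(7,5) = 84
C(4,4)C(7,4) = 35
Total: 84 + 35.

Final answer: 119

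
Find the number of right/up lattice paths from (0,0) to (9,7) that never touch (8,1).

Total paths to (9,7): C(16,7) = 11440.
Paths through (8,1): C(9,1) x C(7,6) = 63.
Avoiding (8,1): 11440 - 63.

Final answer: 11377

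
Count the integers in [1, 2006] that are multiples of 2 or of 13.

Multiples of 2: 1003. Multiples of 13: 154. Of both (lcm=26): 77.
By inclusion-exclusion: 1003 + 154 - 77.

Final answer: 1080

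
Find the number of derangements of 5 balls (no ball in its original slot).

D(n) = (n-1)(D(n-1) + D(n-2)), D(0)=1, D(1)=0.
D(2) = 1 x (0 + 1) = 1
D(3) = 2 x (1 + 0) = 2
D(4) = 3 x (2 + 1) = 9
D(5) = 4 x (D(4) + D(3)) = 4 x (9 + 2)

Final answer: D(5) = 44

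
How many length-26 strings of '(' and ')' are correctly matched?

The structures are counted by the Catalan number C_n. Here n = 13 (pairs).
C_n = (2n)!/(n!(n+1)!), so C_{13} = 26!/(13! x 14!) = C(26,13)/14 = 10400600/14.

Final answer: C_{13} = 742900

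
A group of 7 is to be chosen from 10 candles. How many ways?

C(10,7) = 10!/(7! x (10-7)!).

Final answer: C(10,7) = 120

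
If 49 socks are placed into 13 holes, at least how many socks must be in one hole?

By the pigeonhole principle: ceiling(49/13).

Final answer: 4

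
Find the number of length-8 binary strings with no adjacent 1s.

Let a(n) count valid strings. If the last bit is 0 the prefix is any valid string of length n-1; if it is 1 the string must end in 01 with a valid prefix of length n-2. So a(n) = a(n-1) + a(n-2), a(1)=2, a(2)=3.
Iterating the recurrence: a(1)=2, a(2)=3, a(3)=5, a(4)=8, a(5)=13, a(6)=21, a(7)=34, a(8)=55.

Final answer: 55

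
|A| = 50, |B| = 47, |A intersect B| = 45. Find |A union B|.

|A union B| = |A| + |B| - |A intersect B| = 50 + 47 - 45.

Final answer: 52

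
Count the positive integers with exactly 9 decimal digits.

First digit: 9 choices (1-9). Each of the remaining 8 digits: 10 choices.
Total: 9 x 10^8.

Final answer: 900000000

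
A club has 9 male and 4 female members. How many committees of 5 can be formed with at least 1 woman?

Sum over valid woman counts:
C(4,1)C(9,4) = 504
C(4,2)C(9,3) = 504
C(4,3)C(9,2) = 144
C(4,4)C(9,1) = 9
Total: 504 + 504 + 144 + 9.

Final answer: 1161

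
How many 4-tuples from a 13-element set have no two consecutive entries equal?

First character: 13 choices. Each subsequent: 12 choices (must differ from the previous one).
Total: 13 x 12^3.

Final answer: 13 x 12^{3} = 22464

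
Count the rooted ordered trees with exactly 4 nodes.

The structures are counted by the Catalan number C_n. Here n = 4 - 1 = 3.
C_n = C(2n,n) - C(2n,n+1), so C_{3} = C(6,3) - C(6,4) = 20 - 15.

Final answer: C_{3} = 5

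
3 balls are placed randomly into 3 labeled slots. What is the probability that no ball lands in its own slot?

Derangements satisfy D(n) = (n-1)(D(n-1) + D(n-2)), starting from D(0)=1, D(1)=0.
Building up: D(2)=1, D(3)=2.
Total arrangements: 3! = 6.
Probability = D(3)/3! = 1/3.

Final answer: D(3)/3! = 2/6 = 0.333333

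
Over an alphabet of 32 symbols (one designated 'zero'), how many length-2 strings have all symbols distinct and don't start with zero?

The leading digit has 31 choices (anything but zero); the next has 31 (anything but the first), then 30, and so on, one fewer each time.
Total: 31 x 31.

Final answer: 961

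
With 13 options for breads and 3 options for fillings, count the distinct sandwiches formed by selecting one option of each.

By the multiplication principle: 13 x 3.

Final answer: 39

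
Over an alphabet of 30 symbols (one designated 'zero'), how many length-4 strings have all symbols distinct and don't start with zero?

First digit: 29 (nonzero). Second: 29 (not first). Third: 28, etc.
Total: 29 x 29 x 28 x 27.

Final answer: 635796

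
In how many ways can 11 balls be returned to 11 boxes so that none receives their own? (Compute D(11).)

D(n) = (n-1)(D(n-1) + D(n-2)), D(0)=1, D(1)=0.
D(2) = 1 x (0 + 1) = 1
D(3) = 2 x (1 + 0) = 2
D(4) = 3 x (2 + 1) = 9
D(5) = 4 x (9 + 2) = 44
D(6) = 5 x (44 + 9) = 265
D(7) = 6 x (265 + 44) = 1854
D(8) = 7 x (1854 + 265) = 14833
D(9) = 8 x (14833 + 1854) = 133496
D(10) = 9 x (133496 + 14833) = 1334961
D(11) = 10 x (D(10) + D(9)) = 10 x (1334961 + 133496)

Final answer: D(11) = 14684570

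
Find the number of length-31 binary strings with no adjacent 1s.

A valid string ends in 0 (append to any length-(n-1) valid string) or in 01 (append to any length-(n-2) valid string), so a(n) = a(n-1) + a(n-2) with a(1)=2, a(2)=3.
Iterating the recurrence: a(1)=2, a(2)=3, a(3)=5, a(4)=8, a(5)=13, a(6)=21, a(7)=34, a(8)=55, a(9)=89, a(10)=144, a(11)=233, a(12)=377, a(13)=610, a(14)=987, a(15)=1597, a(16)=2584, a(17)=4181, a(18)=6765, a(19)=10946, a(20)=17711, a(21)=28657, a(22)=46368, a(23)=75025, a(24)=121393, a(25)=196418, a(26)=317811, a(27)=514229, a(28)=832040, a(29)=1346269, a(30)=2178309, a(31)=3524578.

Final answer: 3524578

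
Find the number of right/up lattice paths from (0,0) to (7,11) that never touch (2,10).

Total paths to (7,11): C(18,11) = 31824.
Paths through (2,10): C(12,10) x C(6,1) = 396.
Avoiding (2,10): 31824 - 396.

Final answer: 31428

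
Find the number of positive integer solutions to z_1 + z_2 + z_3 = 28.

Substitute z'_i = z_i - 1 (so z'_i >= 0). Then sum z'_i = 28 - 3 = 25.
Stars and bars: C(25+3-1, 3-1) = C(27,2).

Final answer: C(27,2) = 351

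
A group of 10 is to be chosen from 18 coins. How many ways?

C(18,10) = 18!/(10! x 8!).

Final answer: \binom{18}{10} = 43758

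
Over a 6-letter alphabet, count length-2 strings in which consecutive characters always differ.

First character: 6 choices. Each subsequent: 5 choices (must differ from the previous one).
Total: 6 x 5^1.

Final answer: 6 x 5^{1} = 30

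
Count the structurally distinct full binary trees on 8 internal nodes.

This is a standard Catalan-number count: the answer is C_n. Here n = 8.
C_n = (2n)!/(n!(n+1)!), so C_{8} = 16!/(8! x 9!) = C(16,8)/9 = 12870/9.

Final answer: C_{8} = 1430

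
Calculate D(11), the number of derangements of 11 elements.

D(n) = (n-1)(D(n-1) + D(n-2)), D(0)=1, D(1)=0.
D(2) = 1 x (0 + 1) = 1
D(3) = 2 x (1 + 0) = 2
D(4) = 3 x (2 + 1) = 9
D(5) = 4 x (9 + 2) = 44
D(6) = 5 x (44 + 9) = 265
D(7) = 6 x (265 + 44) = 1854
D(8) = 7 x (1854 + 265) = 14833
D(9) = 8 x (14833 + 1854) = 133496
D(10) = 9 x (133496 + 14833) = 1334961
D(11) = 10 x (D(10) + D(9)) = 10 x (1334961 + 133496)

Final answer: D(11) = 14684570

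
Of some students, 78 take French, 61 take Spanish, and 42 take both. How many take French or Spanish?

|A union B| = |A| + |B| - |A intersect B| = 78 + 61 - 42.

Final answer: 97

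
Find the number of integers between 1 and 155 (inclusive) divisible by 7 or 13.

Multiples of 7: 22. Multiples of 13: 11. Of both (lcm=91): 1.
By inclusion-exclusion: 22 + 11 - 1.

Final answer: 32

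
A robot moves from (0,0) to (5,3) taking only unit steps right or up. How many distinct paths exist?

Each path has 5 right steps and 3 up steps in some order (8 steps total).
Choose which 3 of the 8 steps are up: C(8,3).

Final answer: C(8,3) = 56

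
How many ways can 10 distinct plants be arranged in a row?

The number of ways to arrange 10 distinct objects is 10!.

Final answer: 10! = 3628800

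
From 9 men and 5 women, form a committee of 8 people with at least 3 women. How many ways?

Sum over valid woman counts:
C(5,3)C(9,5) = 1260
C(5,4)C(9,4) = 630
C(5,5)C(9,3) = 84
Total: 1260 + 630 + 84.

Final answer: 1974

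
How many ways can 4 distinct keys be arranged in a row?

The number of ways to arrange 4 distinct objects is 4!.

Final answer: 4! = 24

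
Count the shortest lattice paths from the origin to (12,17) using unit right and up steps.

Each path has 12 right steps and 17 up steps in some order (29 steps total).
Choose which 17 of the 29 steps are up: C(29,17).

Final answer: C(29,17) = 51895935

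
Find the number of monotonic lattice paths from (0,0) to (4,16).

Each path has 4 right steps and 16 up steps in some order (20 steps total).
Choose which 16 of the 20 steps are up: C(20,16).

Final answer: C(20,16) = 4845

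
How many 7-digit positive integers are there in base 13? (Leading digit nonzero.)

These are the integers in [13^6, 13^7), so the count is 13^7 - 13^6 = 12 x 13^6.

Final answer: 57921708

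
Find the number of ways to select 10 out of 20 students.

C(20,10) = 20!/(10! x 10!).

Final answer: \binom{20}{10} = 184756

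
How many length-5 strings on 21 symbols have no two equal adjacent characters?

Let g(n) count such strings. g(1) = 21, and each valid string of length n-1 extends in 20 ways (any symbol but the last), so g(n) = 20 g(n-1).
Total: g(5) = 21 x 20^4.

Final answer: 21 x 20^{4} = 3360000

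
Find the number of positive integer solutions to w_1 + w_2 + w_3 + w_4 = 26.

Substitute w'_i = w_i - 1 (so w'_i >= 0). Then sum w'_i = 26 - 4 = 22.
Stars and bars: C(22+4-1, 4-1) = C(25,3).

Final answer: C(25,3) = 2300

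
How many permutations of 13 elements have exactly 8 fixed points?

Choose which 8 elements are fixed: C(13,8) = 1287.
Derange the remaining 5 using D(j) = (j-1)(D(j-1) + D(j-2)), D(0)=1, D(1)=0: D(2)=1, D(3)=2, D(4)=9, D(5)=44.
Total: 1287 x 44.

Final answer: C(13,8) D(5) = 56628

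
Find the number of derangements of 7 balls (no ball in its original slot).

Derangements satisfy D(n) = (n-1)(D(n-1) + D(n-2)), starting from D(0)=1, D(1)=0.
D(2) = 1 x (0 + 1) = 1
D(3) = 2 x (1 + 0) = 2
D(4) = 3 x (2 + 1) = 9
D(5) = 4 x (9 + 2) = 44
D(6) = 5 x (44 + 9) = 265
D(7) = 6 x (D(6) + D(5)) = 6 x (265 + 44)

Final answer: D(7) = 1854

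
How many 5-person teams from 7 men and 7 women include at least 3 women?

Sum over valid woman counts:
C(7,3)C(7,2) = 735
C(7,4)C(7,1) = 245
C(7,5)C(7,0) = 21
Total: 735 + 245 + 21.

Final answer: 1001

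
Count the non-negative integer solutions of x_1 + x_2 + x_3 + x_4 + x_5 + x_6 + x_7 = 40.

Stars and bars with 40 stars and 6 bars:
C(40+7-1, 7-1) = C(46,6).

Final answer: C(46,6) = 9366819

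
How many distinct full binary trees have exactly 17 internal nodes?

The structures are counted by the Catalan number C_n. Here n = 17.
C_n = (2n)!/(n!(n+1)!), so C_{17} = 34!/(17! x 18!) = C(34,17)/18 = 2333606220/18.

Final answer: C_{17} = 129644790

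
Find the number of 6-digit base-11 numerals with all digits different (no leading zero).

The leading digit has 10 choices (anything but zero); the next has 10 (anything but the first), then 9, and so on, one fewer each time.
Total: 10 x 10 x 9 x 8 x 7 x 6.

Final answer: 302400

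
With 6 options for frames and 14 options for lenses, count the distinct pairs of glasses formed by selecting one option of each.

By the multiplication principle: 6 x 14.

Final answer: 84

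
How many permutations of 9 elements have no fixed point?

Use the recurrence D(n) = (n-1)(D(n-1) + D(n-2)) with D(0)=1, D(1)=0.
Building up: D(2)=1, D(3)=2, D(4)=9, D(5)=44, D(6)=265, D(7)=1854, D(8)=14833.
D(9) = 8 x (D(8) + D(7)) = 8 x (14833 + 1854).

Final answer: D(9) = 133496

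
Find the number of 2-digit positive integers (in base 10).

These are the integers in [10^1, 10^2), so the count is 10^2 - 10^1 = 9 x 10^1.

Final answer: 90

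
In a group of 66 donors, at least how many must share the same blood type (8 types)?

There are 8 possible values for blood type (8 types). With 66 donors and 8 categories, by pigeonhole: ceiling(66/8).

Final answer: 9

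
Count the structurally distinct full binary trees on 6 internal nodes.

This is counted by the nth Catalan number C_n. Here n = 6.
C_n = C(2n,n)/(n+1), so C_{6} = C(12,6)/7 = 924/7.

Final answer: C_{6} = 132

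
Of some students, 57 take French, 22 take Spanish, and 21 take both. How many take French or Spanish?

|A union B| = |A| + |B| - |A intersect B| = 57 + 22 - 21.

Final answer: 58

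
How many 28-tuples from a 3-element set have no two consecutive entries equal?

Let g(n) count such strings. g(1) = 3, and each valid string of length n-1 extends in 2 ways (any symbol but the last), so g(n) = 2 g(n-1).
Total: g(28) = 3 x 2^27.

Final answer: 3 x 2^{27} = 402653184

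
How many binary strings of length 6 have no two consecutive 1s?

Classify by the final bit: ...0 gives a(n-1) strings, ...01 gives a(n-2) strings. Thus a(n) = a(n-1) + a(n-2) with a(1)=2, a(2)=3.
Computing successive values: a(1)=2, a(2)=3, a(3)=5, a(4)=8, a(5)=13, a(6)=21.

Final answer: 21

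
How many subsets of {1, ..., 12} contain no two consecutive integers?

Condition on whether n belongs to the subset: if not, any valid subset of {1, ..., n-1} works (a(n-1)); if so, n-1 is excluded and the rest is a valid subset of {1, ..., n-2} (a(n-2)). Hence a(n) = a(n-1) + a(n-2), a(1)=2, a(2)=3.
Building up term by term: a(1)=2, a(2)=3, a(3)=5, a(4)=8, a(5)=13, a(6)=21, a(7)=34, a(8)=55, a(9)=89, a(10)=144, a(11)=233, a(12)=377.

Final answer: 377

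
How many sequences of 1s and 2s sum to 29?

Condition on the final move: it is a 1-step (f(n-1) ways to get there) or a 2-step (f(n-2) ways), so f(n) = f(n-1) + f(n-2), with f(1)=1, f(2)=2.
Iterating the recurrence: f(1)=1, f(2)=2, f(3)=3, f(4)=5, f(5)=8, f(6)=13, f(7)=21, f(8)=34, f(9)=55, f(10)=89, f(11)=144, f(12)=233, f(13)=377, f(14)=610, f(15)=987, f(16)=1597, f(17)=2584, f(18)=4181, f(19)=6765, f(20)=10946, f(21)=17711, f(22)=28657, f(23)=46368, f(24)=75025, f(25)=121393, f(26)=196418, f(27)=317811, f(28)=514229, f(29)=832040.

Final answer: 832040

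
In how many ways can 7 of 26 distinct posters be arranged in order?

P(26,7) = 26!/(26-7)! = 26!/19!.

Final answer: P(26,7) = 3315312000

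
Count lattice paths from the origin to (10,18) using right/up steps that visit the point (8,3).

Paths (0,0)->(8,3): C(11,3) = 165.
Paths (8,3)->(10,18): C(17,15) = 136.
By multiplication principle: 165 x 136.

Final answer: 22440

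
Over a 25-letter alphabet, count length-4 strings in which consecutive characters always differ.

Let g(n) count such strings. g(1) = 25, and each valid string of length n-1 extends in 24 ways (any symbol but the last), so g(n) = 24 g(n-1).
Total: g(4) = 25 x 24^3.

Final answer: 25 x 24^{3} = 345600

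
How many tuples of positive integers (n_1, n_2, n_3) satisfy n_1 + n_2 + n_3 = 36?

Substitute n'_i = n_i - 1 (so n'_i >= 0). Then sum n'_i = 36 - 3 = 33.
Stars and bars: C(33+3-1, 3-1) = C(35,2).

Final answer: C(35,2) = 595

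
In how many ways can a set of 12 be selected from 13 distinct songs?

C(13,12) = 13!/(12! x 1!).

Final answer: \binom{13}{12} = 13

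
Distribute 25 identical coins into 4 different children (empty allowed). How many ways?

Stars and bars: C(n+k-1, k-1) = C(28,3).

Final answer: C(28,3) = 3276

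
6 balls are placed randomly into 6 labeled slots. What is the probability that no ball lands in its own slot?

Derangements satisfy D(n) = (n-1)(D(n-1) + D(n-2)), starting from D(0)=1, D(1)=0.
Building up: D(2)=1, D(3)=2, D(4)=9, D(5)=44, D(6)=265.
Total arrangements: 6! = 720.
Probability = D(6)/6! = 53/144.

Final answer: D(6)/6! = 265/720 = 0.368056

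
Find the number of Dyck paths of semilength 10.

Total monotonic paths to (10,10): C(20,10) = 184756.
By the reflection principle, paths that go above the diagonal number C(20,11) = 167960.
Valid Dyck paths: 184756 - 167960.
(This is the Catalan number C_{10}.)

Final answer: C_{10} = 16796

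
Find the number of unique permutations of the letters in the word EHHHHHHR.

Letters (E:1, H:6, R:1). Total letters: 8.
Permutations = 8!/(6!).

Final answer: 56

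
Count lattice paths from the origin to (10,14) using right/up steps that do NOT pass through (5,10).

Total paths to (10,14): C(24,14) = 1961256.
Paths through (5,10): C(15,10) x C(9,4) = 378378.
Avoiding (5,10): 1961256 - 378378.

Final answer: 1582878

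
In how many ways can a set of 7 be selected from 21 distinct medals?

C(21,7) = 21!/(7! x (21-7)!).

Final answer: C(21,7) = 116280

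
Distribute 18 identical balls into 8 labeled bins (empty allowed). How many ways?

Stars and bars: C(n+k-1, k-1) = C(25,7).

Final answer: C(25,7) = 480700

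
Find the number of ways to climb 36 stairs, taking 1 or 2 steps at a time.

Let f(n) be the number of climbs. Removing the last move (1 or 2 steps) gives f(n) = f(n-1) + f(n-2); base cases f(1)=1, f(2)=2.
Computing successive values: f(1)=1, f(2)=2, f(3)=3, f(4)=5, f(5)=8, f(6)=13, f(7)=21, f(8)=34, f(9)=55, f(10)=89, f(11)=144, f(12)=233, f(13)=377, f(14)=610, f(15)=987, f(16)=1597, f(17)=2584, f(18)=4181, f(19)=6765, f(20)=10946, f(21)=17711, f(22)=28657, f(23)=46368, f(24)=75025, f(25)=121393, f(26)=196418, f(27)=317811, f(28)=514229, f(29)=832040, f(30)=1346269, f(31)=2178309, f(32)=3524578, f(33)=5702887, f(34)=9227465, f(35)=14930352, f(36)=24157817.

Final answer: 24157817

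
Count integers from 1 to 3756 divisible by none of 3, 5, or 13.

|div by 3|=1252, |div by 5|=751, |div by 13|=288.
|div by 3&5|=250, |div by 3&13|=96, |div by 5&13|=57, |div by all|=19.
By inclusion-exclusion, divisible by at least one: 1252+751+288-250-96-57+19 = 1907.
Not divisible by any: 3756 - 1907.

Final answer: 1849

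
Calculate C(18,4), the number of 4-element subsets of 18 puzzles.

C(18,4) = 18!/(4! x (18-4)!).

Final answer: C(18,4) = 3060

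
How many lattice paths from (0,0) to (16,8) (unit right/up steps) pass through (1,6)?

Paths (0,0)->(1,6): C(7,6) = 7.
Paths (1,6)->(16,8): C(17,2) = 136.
By multiplication principle: 7 x 136.

Final answer: 952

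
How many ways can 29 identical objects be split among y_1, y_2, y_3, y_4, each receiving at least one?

Substitute y'_i = y_i - 1 (so y'_i >= 0). Then sum y'_i = 29 - 4 = 25.
Stars and bars: C(25+4-1, 4-1) = C(28,3).

Final answer: C(28,3) = 3276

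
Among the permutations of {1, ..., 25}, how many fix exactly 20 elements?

Choose which 20 elements are fixed: C(25,20) = 53130.
Derange the remaining 5 using D(j) = (j-1)(D(j-1) + D(j-2)), D(0)=1, D(1)=0: D(2)=1, D(3)=2, D(4)=9, D(5)=44.
Total: 53130 x 44.

Final answer: C(25,20) D(5) = 2337720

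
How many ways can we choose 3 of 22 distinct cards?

C(22,3) = 22!/(3! x 19!).

Final answer: \binom{22}{3} = 1540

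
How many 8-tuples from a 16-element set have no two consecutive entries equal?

Let g(n) count such strings. g(1) = 16, and each valid string of length n-1 extends in 15 ways (any symbol but the last), so g(n) = 15 g(n-1).
Total: g(8) = 16 x 15^7.

Final answer: 16 x 15^{7} = 2733750000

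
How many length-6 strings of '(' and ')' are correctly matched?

This is counted by the nth Catalan number C_n. Here n = 3 (pairs).
C_n = (2n)!/(n!(n+1)!), so C_{3} = 6!/(3! x 4!) = C(6,3)/4 = 20/4.

Final answer: C_{3} = 5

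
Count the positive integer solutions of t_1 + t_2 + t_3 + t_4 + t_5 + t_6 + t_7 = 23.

Substitute t'_i = t_i - 1 (so t'_i >= 0). Then sum t'_i = 23 - 7 = 16.
Stars and bars: C(16+7-1, 7-1) = C(22,6).

Final answer: C(22,6) = 74613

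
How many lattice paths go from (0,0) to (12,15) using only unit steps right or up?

Each path has 12 right steps and 15 up steps in some order (27 steps total).
Choose which 15 of the 27 steps are up: C(27,15).

Final answer: C(27,15) = 17383860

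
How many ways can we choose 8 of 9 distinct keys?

C(9,8) = 9!/(8! x (9-8)!).

Final answer: C(9,8) = 9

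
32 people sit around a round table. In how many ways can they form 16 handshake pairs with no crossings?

The structures are counted by the Catalan number C_n. Here n = 32/2 = 16.
C_n = C(2n,n) - C(2n,n+1), so C_{16} = C(32,16) - C(32,17) = 601080390 - 565722720.

Final answer: C_{16} = 35357670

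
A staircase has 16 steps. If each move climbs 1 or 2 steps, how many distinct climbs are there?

Let f(n) be the number of climbs. Removing the last move (1 or 2 steps) gives f(n) = f(n-1) + f(n-2); base cases f(1)=1, f(2)=2.
Iterating the recurrence: f(1)=1, f(2)=2, f(3)=3, f(4)=5, f(5)=8, f(6)=13, f(7)=21, f(8)=34, f(9)=55, f(10)=89, f(11)=144, f(12)=233, f(13)=377, f(14)=610, f(15)=987, f(16)=1597.

Final answer: 1597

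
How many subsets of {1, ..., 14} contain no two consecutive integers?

Let a(n) count such subsets of {1, ..., n}. Either n is excluded (a(n-1) ways) or n is included, forcing n-1 out (a(n-2) ways), so a(n) = a(n-1) + a(n-2) with a(1)=2, a(2)=3.
Computing successive values: a(1)=2, a(2)=3, a(3)=5, a(4)=8, a(5)=13, a(6)=21, a(7)=34, a(8)=55, a(9)=89, a(10)=144, a(11)=233, a(12)=377, a(13)=610, a(14)=987.

Final answer: 987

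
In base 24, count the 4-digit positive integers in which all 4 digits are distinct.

The leading digit has 23 choices (anything but zero); the next has 23 (anything but the first), then 22, and so on, one fewer each time.
Total: 23 x 23 x 22 x 21.

Final answer: 244398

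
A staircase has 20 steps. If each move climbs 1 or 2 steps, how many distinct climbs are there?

Condition on the final move: it is a 1-step (f(n-1) ways to get there) or a 2-step (f(n-2) ways), so f(n) = f(n-1) + f(n-2), with f(1)=1, f(2)=2.
Iterating the recurrence: f(1)=1, f(2)=2, f(3)=3, f(4)=5, f(5)=8, f(6)=13, f(7)=21, f(8)=34, f(9)=55, f(10)=89, f(11)=144, f(12)=233, f(13)=377, f(14)=610, f(15)=987, f(16)=1597, f(17)=2584, f(18)=4181, f(19)=6765, f(20)=10946.

Final answer: 10946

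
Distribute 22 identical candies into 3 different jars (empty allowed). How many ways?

Stars and bars: C(n+k-1, k-1) = C(24,2).

Final answer: C(24,2) = 276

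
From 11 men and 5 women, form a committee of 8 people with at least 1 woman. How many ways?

Sum over valid woman counts:
C(5,1)C(11,7) = 1650
C(5,2)C(11,6) = 4620
C(5,3)C(11,5) = 4620
C(5,4)C(11,4) = 1650
C(5,5)C(11,3) = 165
Total: 1650 + 4620 + 4620 + 1650 + 165.

Final answer: 12705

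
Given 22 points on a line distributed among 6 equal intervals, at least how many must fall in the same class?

By pigeonhole with 22 objects and 6 categories: ceiling(22/6).

Final answer: 4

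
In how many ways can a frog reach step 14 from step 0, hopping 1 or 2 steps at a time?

Condition on the final move: it is a 1-step (f(n-1) ways to get there) or a 2-step (f(n-2) ways), so f(n) = f(n-1) + f(n-2), with f(1)=1, f(2)=2.
Building up term by term: f(1)=1, f(2)=2, f(3)=3, f(4)=5, f(5)=8, f(6)=13, f(7)=21, f(8)=34, f(9)=55, f(10)=89, f(11)=144, f(12)=233, f(13)=377, f(14)=610.

Final answer: 610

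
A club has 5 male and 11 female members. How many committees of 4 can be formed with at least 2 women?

Sum over valid woman counts:
C(11,2)C(5,2) = 550
C(11,3)C(5,1) = 825
C(11,4)C(5,0) = 330
Total: 550 + 825 + 330.

Final answer: 1705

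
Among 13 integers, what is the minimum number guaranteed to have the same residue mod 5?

There are 5 possible values for residue mod 5. With 13 integers and 5 categories, by pigeonhole: ceiling(13/5).

Final answer: 3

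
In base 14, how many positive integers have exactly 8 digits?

Leading digit: 13 options (nonzero). Other 7 digit(s): 14 options each.
Total: 13 x 14^7.

Final answer: 1370375552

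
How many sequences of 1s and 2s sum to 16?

Condition on the final move: it is a 1-step (f(n-1) ways to get there) or a 2-step (f(n-2) ways), so f(n) = f(n-1) + f(n-2), with f(1)=1, f(2)=2.
Building up term by term: f(1)=1, f(2)=2, f(3)=3, f(4)=5, f(5)=8, f(6)=13, f(7)=21, f(8)=34, f(9)=55, f(10)=89, f(11)=144, f(12)=233, f(13)=377, f(14)=610, f(15)=987, f(16)=1597.

Final answer: 1597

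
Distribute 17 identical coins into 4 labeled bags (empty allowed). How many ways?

Stars and bars: C(n+k-1, k-1) = C(20,3).

Final answer: C(20,3) = 1140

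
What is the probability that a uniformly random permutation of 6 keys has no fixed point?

Derangements satisfy D(n) = (n-1)(D(n-1) + D(n-2)), starting from D(0)=1, D(1)=0.
Building up: D(2)=1, D(3)=2, D(4)=9, D(5)=44, D(6)=265.
Total arrangements: 6! = 720.
Probability = D(6)/6! = 53/144.

Final answer: D(6)/6! = 265/720 = 0.368056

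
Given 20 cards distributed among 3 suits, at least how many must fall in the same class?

By pigeonhole with 20 objects and 3 categories: ceiling(20/3).

Final answer: 7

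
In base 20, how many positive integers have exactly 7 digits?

In base 20, the leading digit has 19 choices (1..19); each of the remaining 6 digits has 20 choices.
Total: 19 x 20^6.

Final answer: 1216000000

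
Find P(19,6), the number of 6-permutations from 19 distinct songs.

P(19,6) = 19!/(19-6)! = 19!/13!.

Final answer: P(19,6) = 19535040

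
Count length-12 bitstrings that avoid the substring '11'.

A valid string ends in 0 (append to any length-(n-1) valid string) or in 01 (append to any length-(n-2) valid string), so a(n) = a(n-1) + a(n-2) with a(1)=2, a(2)=3.
Computing successive values: a(1)=2, a(2)=3, a(3)=5, a(4)=8, a(5)=13, a(6)=21, a(7)=34, a(8)=55, a(9)=89, a(10)=144, a(11)=233, a(12)=377.

Final answer: 377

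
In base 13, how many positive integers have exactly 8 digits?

These are the integers in [13^7, 13^8), so the count is 13^8 - 13^7 = 12 x 13^7.

Final answer: 752982204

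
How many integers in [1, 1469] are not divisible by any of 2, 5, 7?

|div by 2|=734, |div by 5|=293, |div by 7|=209.
|div by 2&5|=146, |div by 2&7|=104, |div by 5&7|=41, |div by all|=20.
By inclusion-exclusion, divisible by at least one: 734+293+209-146-104-41+20 = 965.
Not divisible by any: 1469 - 965.

Final answer: 504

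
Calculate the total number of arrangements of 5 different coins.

The number of ways to arrange 5 distinct objects is 5!.

Final answer: 5! = 120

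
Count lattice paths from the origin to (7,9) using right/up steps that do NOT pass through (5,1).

Total paths to (7,9): C(16,9) = 11440.
Paths through (5,1): C(6,1) x C(10,8) = 270.
Avoiding (5,1): 11440 - 270.

Final answer: 11170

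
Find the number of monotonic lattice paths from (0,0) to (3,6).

Each path has 3 right steps and 6 up steps in some order (9 steps total).
Choose which 6 of the 9 steps are up: C(9,6).

Final answer: C(9,6) = 84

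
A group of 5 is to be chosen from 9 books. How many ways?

C(9,5) = 9!/(5! x (9-5)!).

Final answer: C(9,5) = 126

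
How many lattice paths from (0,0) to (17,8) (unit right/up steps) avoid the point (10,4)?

Total paths to (17,8): C(25,8) = 1081575.
Paths through (10,4): C(14,4) x C(11,4) = 330330.
Avoiding (10,4): 1081575 - 330330.

Final answer: 751245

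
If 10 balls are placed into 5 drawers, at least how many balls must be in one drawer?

By the pigeonhole principle: ceiling(10/5).

Final answer: 2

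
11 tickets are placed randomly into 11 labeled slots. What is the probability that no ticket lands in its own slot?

D(n) = (n-1)(D(n-1) + D(n-2)), D(0)=1, D(1)=0.
Building up: D(2)=1, D(3)=2, D(4)=9, D(5)=44, D(6)=265, D(7)=1854, D(8)=14833, D(9)=133496, D(10)=1334961, D(11)=14684570.
Total arrangements: 11! = 39916800.
Probability = D(11)/11! = 1468457/3991680.

Final answer: D(11)/11! = 14684570/39916800 = 0.367879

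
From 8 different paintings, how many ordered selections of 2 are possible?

P(8,2) = 8!/(8-2)! = 8!/6!.

Final answer: P(8,2) = 56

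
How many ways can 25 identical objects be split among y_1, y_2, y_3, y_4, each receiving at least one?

Substitute y'_i = y_i - 1 (so y'_i >= 0). Then sum y'_i = 25 - 4 = 21.
Stars and bars: C(21+4-1, 4-1) = C(24,3).

Final answer: C(24,3) = 2024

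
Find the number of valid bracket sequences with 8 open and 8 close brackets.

This is counted by the nth Catalan number C_n. Here n = 8 (pairs).
Using C_0 = 1 and C_(k+1) = C_k x 2(2k+1)/(k+2), build up term by term: C_1=1, C_2=2, C_3=5, C_4=14, C_5=42, C_6=132, C_7=429, C_8=1430.

Final answer: C_{8} = 1430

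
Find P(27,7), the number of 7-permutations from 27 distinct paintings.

P(27,7) = 27!/(27-7)! = 27!/20!.

Final answer: P(27,7) = 4475671200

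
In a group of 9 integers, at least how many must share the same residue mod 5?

There are 5 possible values for residue mod 5. With 9 integers and 5 categories, by pigeonhole: ceiling(9/5).

Final answer: 2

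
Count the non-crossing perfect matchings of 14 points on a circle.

The structures are counted by the Catalan number C_n. Here n = 14/2 = 7.
C_n = (2n)!/(n!(n+1)!), so C_{7} = 14!/(7! x 8!) = C(14,7)/8 = 3432/8.

Final answer: C_{7} = 429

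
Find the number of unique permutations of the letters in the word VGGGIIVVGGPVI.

Letters (G:5, I:3, P:1, V:4). Total letters: 13.
Permutations = 13!/(5! x 4! x 3!).

Final answer: 360360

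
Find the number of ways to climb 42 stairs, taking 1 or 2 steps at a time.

Let f(n) count the ways. The last step is size 1 or 2, so f(n) = f(n-1) + f(n-2) with f(1)=1, f(2)=2.
Computing successive values: f(1)=1, f(2)=2, f(3)=3, f(4)=5, f(5)=8, f(6)=13, f(7)=21, f(8)=34, f(9)=55, f(10)=89, f(11)=144, f(12)=233, f(13)=377, f(14)=610, f(15)=987, f(16)=1597, f(17)=2584, f(18)=4181, f(19)=6765, f(20)=10946, f(21)=17711, f(22)=28657, f(23)=46368, f(24)=75025, f(25)=121393, f(26)=196418, f(27)=317811, f(28)=514229, f(29)=832040, f(30)=1346269, f(31)=2178309, f(32)=3524578, f(33)=5702887, f(34)=9227465, f(35)=14930352, f(36)=24157817, f(37)=39088169, f(38)=63245986, f(39)=102334155, f(40)=165580141, f(41)=267914296, f(42)=433494437.

Final answer: 433494437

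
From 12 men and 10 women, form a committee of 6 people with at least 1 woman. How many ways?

Sum over valid woman counts:
C(10,1)C(12,5) = 7920
C(10,2)C(12,4) = 22275
C(10,3)C(12,3) = 26400
C(10,4)C(12,2) = 13860
C(10,5)C(12,1) = 3024
C(10,6)C(12,0) = 210
Total: 7920 + 22275 + 26400 + 13860 + 3024 + 210.

Final answer: 73689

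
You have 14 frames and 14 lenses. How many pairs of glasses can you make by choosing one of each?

By the multiplication principle: 14 x 14.

Final answer: 196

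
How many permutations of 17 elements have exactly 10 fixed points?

Choose which 10 elements are fixed: C(17,10) = 19448.
Derange the remaining 7 using D(j) = (j-1)(D(j-1) + D(j-2)), D(0)=1, D(1)=0: D(2)=1, D(3)=2, D(4)=9, D(5)=44, D(6)=265, D(7)=1854.
Total: 19448 x 1854.

Final answer: C(17,10) D(7) = 36056592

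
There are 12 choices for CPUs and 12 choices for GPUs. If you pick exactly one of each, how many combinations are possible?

By the multiplication principle: 12 x 12.

Final answer: 144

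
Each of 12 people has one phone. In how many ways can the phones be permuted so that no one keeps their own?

Derangements satisfy D(n) = (n-1)(D(n-1) + D(n-2)), starting from D(0)=1, D(1)=0.
D(2) = 1 x (0 + 1) = 1
D(3) = 2 x (1 + 0) = 2
D(4) = 3 x (2 + 1) = 9
D(5) = 4 x (9 + 2) = 44
D(6) = 5 x (44 + 9) = 265
D(7) = 6 x (265 + 44) = 1854
D(8) = 7 x (1854 + 265) = 14833
D(9) = 8 x (14833 + 1854) = 133496
D(10) = 9 x (133496 + 14833) = 1334961
D(11) = 10 x (1334961 + 133496) = 14684570
D(12) = 11 x (D(11) + D(10)) = 11 x (14684570 + 1334961)

Final answer: D(12) = 176214841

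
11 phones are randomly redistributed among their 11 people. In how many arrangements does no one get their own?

Derangements satisfy D(n) = (n-1)(D(n-1) + D(n-2)), starting from D(0)=1, D(1)=0.
D(2) = 1 x (0 + 1) = 1
D(3) = 2 x (1 + 0) = 2
D(4) = 3 x (2 + 1) = 9
D(5) = 4 x (9 + 2) = 44
D(6) = 5 x (44 + 9) = 265
D(7) = 6 x (265 + 44) = 1854
D(8) = 7 x (1854 + 265) = 14833
D(9) = 8 x (14833 + 1854) = 133496
D(10) = 9 x (133496 + 14833) = 1334961
D(11) = 10 x (D(10) + D(9)) = 10 x (1334961 + 133496)

Final answer: D(11) = 14684570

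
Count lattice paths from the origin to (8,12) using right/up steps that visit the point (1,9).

Paths (0,0)->(1,9): C(10,9) = 10.
Paths (1,9)->(8,12): C(10,3) = 120.
By multiplication principle: 10 x 120.

Final answer: 1200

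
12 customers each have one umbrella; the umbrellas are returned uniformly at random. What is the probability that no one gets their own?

D(n) = (n-1)(D(n-1) + D(n-2)), D(0)=1, D(1)=0.
Building up: D(2)=1, D(3)=2, D(4)=9, D(5)=44, D(6)=265, D(7)=1854, D(8)=14833, D(9)=133496, D(10)=1334961, D(11)=14684570, D(12)=176214841.
Total arrangements: 12! = 479001600.
Probability = D(12)/12! = 16019531/43545600.

Final answer: D(12)/12! = 176214841/479001600 = 0.367879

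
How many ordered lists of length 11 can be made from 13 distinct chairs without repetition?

P(13,11) = 13!/(13-11)! = 13!/2!.

Final answer: P(13,11) = 3113510400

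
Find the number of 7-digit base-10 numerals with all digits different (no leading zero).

First digit: 9 (nonzero). Second: 9 (not first). Third: 8, etc.
Total: 9 x 9 x 8 x 7 x 6 x 5 x 4.

Final answer: 544320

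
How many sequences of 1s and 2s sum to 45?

Let f(n) be the number of climbs. Removing the last move (1 or 2 steps) gives f(n) = f(n-1) + f(n-2); base cases f(1)=1, f(2)=2.
Computing successive values: f(1)=1, f(2)=2, f(3)=3, f(4)=5, f(5)=8, f(6)=13, f(7)=21, f(8)=34, f(9)=55, f(10)=89, f(11)=144, f(12)=233, f(13)=377, f(14)=610, f(15)=987, f(16)=1597, f(17)=2584, f(18)=4181, f(19)=6765, f(20)=10946, f(21)=17711, f(22)=28657, f(23)=46368, f(24)=75025, f(25)=121393, f(26)=196418, f(27)=317811, f(28)=514229, f(29)=832040, f(30)=1346269, f(31)=2178309, f(32)=3524578, f(33)=5702887, f(34)=9227465, f(35)=14930352, f(36)=24157817, f(37)=39088169, f(38)=63245986, f(39)=102334155, f(40)=165580141, f(41)=267914296, f(42)=433494437, f(43)=701408733, f(44)=1134903170, f(45)=1836311903.

Final answer: 1836311903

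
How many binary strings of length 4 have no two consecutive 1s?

Let a(n) count valid strings. If the last bit is 0 the prefix is any valid string of length n-1; if it is 1 the string must end in 01 with a valid prefix of length n-2. So a(n) = a(n-1) + a(n-2), a(1)=2, a(2)=3.
Building up term by term: a(1)=2, a(2)=3, a(3)=5, a(4)=8.

Final answer: 8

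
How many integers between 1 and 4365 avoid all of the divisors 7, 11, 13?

|div by 7|=623, |div by 11|=396, |div by 13|=335.
|div by 7&11|=56, |div by 7&13|=47, |div by 11&13|=30, |div by all|=4.
By inclusion-exclusion, divisible by at least one: 623+396+335-56-47-30+4 = 1225.
Not divisible by any: 4365 - 1225.

Final answer: 3140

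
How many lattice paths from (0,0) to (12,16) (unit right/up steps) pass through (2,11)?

Paths (0,0)->(2,11): C(13,11) = 78.
Paths (2,11)->(12,16): C(15,5) = 3003.
By multiplication principle: 78 x 3003.

Final answer: 234234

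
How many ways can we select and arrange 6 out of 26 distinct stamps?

P(26,6) = 26!/(26-6)! = 26!/20!.

Final answer: P(26,6) = 165765600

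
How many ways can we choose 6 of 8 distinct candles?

C(8,6) = 8!/(6! x 2!).

Final answer: \binom{8}{6} = 28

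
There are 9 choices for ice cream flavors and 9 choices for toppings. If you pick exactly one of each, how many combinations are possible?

By the multiplication principle: 9 x 9.

Final answer: 81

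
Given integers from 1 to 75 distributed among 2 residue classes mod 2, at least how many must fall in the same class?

By pigeonhole with 75 objects and 2 categories: ceiling(75/2).

Final answer: 38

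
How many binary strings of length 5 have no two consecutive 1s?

Let a(n) count valid strings. If the last bit is 0 the prefix is any valid string of length n-1; if it is 1 the string must end in 01 with a valid prefix of length n-2. So a(n) = a(n-1) + a(n-2), a(1)=2, a(2)=3.
Iterating the recurrence: a(1)=2, a(2)=3, a(3)=5, a(4)=8, a(5)=13.

Final answer: 13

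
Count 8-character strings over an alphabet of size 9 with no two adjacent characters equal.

First character: 9 choices. Each subsequent: 8 choices (must differ from the previous one).
Total: 9 x 8^7.

Final answer: 9 x 8^{7} = 18874368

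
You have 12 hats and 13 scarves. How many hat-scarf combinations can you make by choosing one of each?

By the multiplication principle: 12 x 13.

Final answer: 156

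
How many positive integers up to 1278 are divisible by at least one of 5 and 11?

Multiples of 5: 255. Multiples of 11: 116. Of both (lcm=55): 23.
By inclusion-exclusion: 255 + 116 - 23.

Final answer: 348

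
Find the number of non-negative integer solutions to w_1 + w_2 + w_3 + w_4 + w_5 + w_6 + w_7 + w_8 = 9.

Stars and bars with 9 stars and 7 bars:
C(9+8-1, 8-1) = C(16,7).

Final answer: C(16,7) = 11440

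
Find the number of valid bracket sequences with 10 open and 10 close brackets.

This is counted by the nth Catalan number C_n. Here n = 10 (pairs).
C_n = C(2n,n) - C(2n,n+1), so C_{10} = C(20,10) - C(20,11) = 184756 - 167960.

Final answer: C_{10} = 16796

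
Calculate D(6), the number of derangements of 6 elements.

Derangements satisfy D(n) = (n-1)(D(n-1) + D(n-2)), starting from D(0)=1, D(1)=0.
Building up: D(2)=1, D(3)=2, D(4)=9, D(5)=44.
D(6) = 5 x (D(5) + D(4)) = 5 x (44 + 9).

Final answer: D(6) = 265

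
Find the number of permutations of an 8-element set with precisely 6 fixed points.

Choose which 6 elements are fixed: C(8,6) = 28.
Derange the remaining 2 using D(j) = (j-1)(D(j-1) + D(j-2)), D(0)=1, D(1)=0: D(2)=1.
Total: 28 x 1.

Final answer: C(8,6) D(2) = 28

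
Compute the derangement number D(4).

D(n) = (n-1)(D(n-1) + D(n-2)), D(0)=1, D(1)=0.
Building up: D(2)=1, D(3)=2.
D(4) = 3 x (D(3) + D(2)) = 3 x (2 + 1).

Final answer: D(4) = 9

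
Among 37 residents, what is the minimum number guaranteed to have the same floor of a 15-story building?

There are 15 possible values for floor of a 15-story building. With 37 residents and 15 categories, by pigeonhole: ceiling(37/15).

Final answer: 3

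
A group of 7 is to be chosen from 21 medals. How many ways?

C(21,7) = 21!/(7! x 14!).

Final answer: \binom{21}{7} = 116280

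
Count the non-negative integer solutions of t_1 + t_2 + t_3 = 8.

Stars and bars with 8 stars and 2 bars:
C(8+3-1, 3-1) = C(10,2).

Final answer: C(10,2) = 45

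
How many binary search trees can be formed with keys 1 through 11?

This is a standard Catalan-number count: the answer is C_n. Here n = 11.
C_n = C(2n,n)/(n+1), so C_{11} = C(22,11)/12 = 705432/12.

Final answer: C_{11} = 58786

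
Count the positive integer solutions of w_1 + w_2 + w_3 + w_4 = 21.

Substitute w'_i = w_i - 1 (so w'_i >= 0). Then sum w'_i = 21 - 4 = 17.
Stars and bars: C(17+4-1, 4-1) = C(20,3).

Final answer: C(20,3) = 1140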